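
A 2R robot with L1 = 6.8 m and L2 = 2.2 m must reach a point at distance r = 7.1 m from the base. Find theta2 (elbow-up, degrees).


cos(theta2) = (r^2 - L1^2 - L2^2) / (2*L1*L2)
cos(theta2) = (50.41 - 46.24 - 4.84) / 29.92
cos(theta2) = -0.022393
theta2 = 91.2831 degrees


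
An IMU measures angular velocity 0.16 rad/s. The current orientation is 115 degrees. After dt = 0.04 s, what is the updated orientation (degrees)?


delta_theta = w * dt = 0.16 * 0.04 = 0.0064 rad
= 0.3667 deg
theta_new = 115 + 0.3667 = 115.3667 deg


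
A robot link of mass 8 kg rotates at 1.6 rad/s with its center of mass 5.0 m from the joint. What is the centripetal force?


F = m * omega^2 * r
= 8 * 1.6^2 * 5.0
= 8 * 2.56 * 5.0
= 102.4 N


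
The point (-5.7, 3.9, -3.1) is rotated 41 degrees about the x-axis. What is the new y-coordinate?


Rotation about x-axis: y' = y*cos(theta) - z*sin(theta)
= 3.9 * 0.7547 - -3.1 * 0.6561
= 4.9772


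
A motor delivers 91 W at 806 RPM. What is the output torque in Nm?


omega = 806 * 2*pi/60 = 84.4041 rad/s
tau = P / omega = 91 / 84.4041
= 1.0781 Nm


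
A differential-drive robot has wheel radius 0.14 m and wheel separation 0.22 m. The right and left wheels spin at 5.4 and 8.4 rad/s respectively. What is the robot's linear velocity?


vR = r*wR = 0.14*5.4 = 0.756 m/s
vL = r*wL = 0.14*8.4 = 1.176 m/s
v = (vR+vL)/2 = 0.966 m/s
omega = (vR-vL)/L = -1.9091 rad/s
linear velocity = 0.966 m/s


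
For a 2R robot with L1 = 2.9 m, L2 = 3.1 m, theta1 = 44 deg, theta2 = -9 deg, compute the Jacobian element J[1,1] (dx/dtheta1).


J[1,1] = -L1*sin(t1) - L2*sin(t1+t2)
= -2.9*sin(44) - 3.1*sin(35)
= -3.7926


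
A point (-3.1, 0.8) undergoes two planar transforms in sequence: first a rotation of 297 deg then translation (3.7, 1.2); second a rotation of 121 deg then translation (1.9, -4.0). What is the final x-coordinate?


After transform 1:
x1 = cos(297)*-3.1 - sin(297)*0.8 + 3.7 = 3.0054
y1 = sin(297)*-3.1 + cos(297)*0.8 + 1.2 = 4.3253
After transform 2:
x2 = cos(121)*3.0054 - sin(121)*4.3253 + 1.9
= -3.3554


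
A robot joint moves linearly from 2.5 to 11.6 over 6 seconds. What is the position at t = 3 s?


s = t/T = 3/6 = 0.5
p(t) = p0 + (pf-p0)*s
= 2.5 + (11.6 - 2.5) * 0.5
= 7.05


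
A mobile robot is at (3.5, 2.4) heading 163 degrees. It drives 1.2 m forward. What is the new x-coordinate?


x_new = x0 + d*cos(theta)
= 3.5 + 1.2*cos(163)
= 3.5 + -1.1476
= 2.3524


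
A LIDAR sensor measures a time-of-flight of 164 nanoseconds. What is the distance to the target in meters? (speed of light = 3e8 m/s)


tof = 164 ns = 1.64e-07 s
dist = c * tof / 2
= 3e8 * 1.64e-07 / 2
= 24.6 m


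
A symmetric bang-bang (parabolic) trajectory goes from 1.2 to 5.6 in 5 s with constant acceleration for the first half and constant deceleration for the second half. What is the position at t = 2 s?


Symmetric rest-to-rest: each phase covers (pf-p0)/2 in time T/2. 0.5*a*(T/2)^2 = (pf-p0)/2 => a = 4*(pf-p0)/T^2
a = 4*(5.6-1.2)/5^2 = 0.704
t = 2 is in the acceleration phase (t <= T/2).
p = p0 + 0.5*a*t^2 = 1.2 + 0.5*0.704*2^2
= 2.608


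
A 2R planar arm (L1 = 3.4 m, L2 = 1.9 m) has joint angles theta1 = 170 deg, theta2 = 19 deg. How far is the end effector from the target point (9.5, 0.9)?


End effector via forward kinematics:
x = L1*cos(t1) + L2*cos(t1+t2) = -5.225
y = L1*sin(t1) + L2*sin(t1+t2) = 0.2932
Distance to target:
d = sqrt((9.5 - -5.225)^2 + (0.9 - 0.2932)^2)
= sqrt(216.8243 + 0.3682)
= 14.7375 m


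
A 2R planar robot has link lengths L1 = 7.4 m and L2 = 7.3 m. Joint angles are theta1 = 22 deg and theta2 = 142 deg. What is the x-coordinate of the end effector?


Convert angles to radians: theta1 = 0.384, theta2 = 2.4784
x = L1*cos(theta1) + L2*cos(theta1+theta2)
x = 6.8612 + -7.0172
x = -0.156


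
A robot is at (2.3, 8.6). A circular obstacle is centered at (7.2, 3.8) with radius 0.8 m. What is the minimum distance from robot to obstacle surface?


center_dist = sqrt((2.3-7.2)^2 + (8.6-3.8)^2)
= sqrt(24.01 + 23.04)
= 6.8593
min_dist = center_dist - radius = 6.8593 - 0.8 = 6.0593 m


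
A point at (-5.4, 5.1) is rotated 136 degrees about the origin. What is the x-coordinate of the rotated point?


x' = x*cos(theta) - y*sin(theta)
cos(136 deg) = -0.7193, sin(136 deg) = 0.6947
x' = -5.4 * -0.7193 - 5.1 * 0.6947
= 3.8844 - 3.5428
= 0.3417


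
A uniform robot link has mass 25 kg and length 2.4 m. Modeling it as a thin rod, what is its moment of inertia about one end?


I = (1/3) * m * L^2
= (1/3) * 25 * 2.4^2
= 0.333333 * 25 * 5.76
= 48.0 kg*m^2


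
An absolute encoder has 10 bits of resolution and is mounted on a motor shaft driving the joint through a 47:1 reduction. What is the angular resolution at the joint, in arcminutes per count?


counts = 2^10 = 1024
effective counts at joint = 1024 * 47 = 48128
resolution = 360*60 / 48128
= 0.4488 arcmin/count


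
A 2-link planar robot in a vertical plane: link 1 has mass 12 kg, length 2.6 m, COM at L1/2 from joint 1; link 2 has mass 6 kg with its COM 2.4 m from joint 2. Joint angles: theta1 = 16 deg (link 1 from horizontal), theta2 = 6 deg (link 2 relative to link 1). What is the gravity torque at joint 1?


Horizontal distance from joint 1 to link-1 COM:
  x_c1 = (L1/2)*cos(t1) = 1.3 * 0.9613 = 1.2496 m
Horizontal distance from joint 1 to link-2 COM:
  x_c2 = L1*cos(t1) + Lc2*cos(t1+t2)
       = 2.6*0.9613 + 2.4*0.9272 = 4.7245 m
tau1 = m1*g*x_c1 + m2*g*x_c2
     = 12*9.81*1.2496 + 6*9.81*4.7245
     = 147.1076 + 278.0853
     = 425.193 Nm


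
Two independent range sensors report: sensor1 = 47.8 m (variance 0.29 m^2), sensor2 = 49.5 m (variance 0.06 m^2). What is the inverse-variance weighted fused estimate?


w1 = (1/var1) / (1/var1 + 1/var2)
   = 3.4483 / (3.4483 + 16.6667) = 0.1714
w2 = 1 - w1 = 0.8286
fused = w1*s1 + w2*s2 = 8.1943 + 41.0143
= 49.2086 m


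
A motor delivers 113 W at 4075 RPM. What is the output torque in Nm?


omega = 4075 * 2*pi/60 = 426.733 rad/s
tau = P / omega = 113 / 426.733
= 0.2648 Nm


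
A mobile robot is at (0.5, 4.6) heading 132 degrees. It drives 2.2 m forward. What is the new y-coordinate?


y_new = y0 + d*sin(theta)
= 4.6 + 2.2*sin(132)
= 4.6 + 1.6349
= 6.2349


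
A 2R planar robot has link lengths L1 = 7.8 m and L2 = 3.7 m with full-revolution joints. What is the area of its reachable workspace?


r_max = L1 + L2 = 11.5 m
r_min = |L1 - L2| = 4.1 m
Area = pi*(r_max^2 - r_min^2)
= pi*(132.25 - 16.81)
= pi * 115.44
= 362.6655 m^2


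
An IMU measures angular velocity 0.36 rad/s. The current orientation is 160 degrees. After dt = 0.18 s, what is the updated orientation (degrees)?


delta_theta = w * dt = 0.36 * 0.18 = 0.0648 rad
= 3.7128 deg
theta_new = 160 + 3.7128 = 163.7128 deg


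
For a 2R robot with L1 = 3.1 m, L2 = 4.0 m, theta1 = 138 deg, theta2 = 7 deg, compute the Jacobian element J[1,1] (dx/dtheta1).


J[1,1] = -L1*sin(t1) - L2*sin(t1+t2)
= -3.1*sin(138) - 4.0*sin(145)
= -4.3686


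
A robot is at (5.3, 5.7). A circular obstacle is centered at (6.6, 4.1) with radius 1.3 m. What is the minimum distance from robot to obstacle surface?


center_dist = sqrt((5.3-6.6)^2 + (5.7-4.1)^2)
= sqrt(1.69 + 2.56)
= 2.0616
min_dist = center_dist - radius = 2.0616 - 1.3 = 0.7616 m


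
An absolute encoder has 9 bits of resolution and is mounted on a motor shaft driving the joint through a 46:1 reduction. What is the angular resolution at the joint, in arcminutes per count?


counts = 2^9 = 512
effective counts at joint = 512 * 46 = 23552
resolution = 360*60 / 23552
= 0.9171 arcmin/count


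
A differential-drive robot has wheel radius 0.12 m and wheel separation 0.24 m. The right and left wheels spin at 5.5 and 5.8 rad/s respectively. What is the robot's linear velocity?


vR = r*wR = 0.12*5.5 = 0.66 m/s
vL = r*wL = 0.12*5.8 = 0.696 m/s
v = (vR+vL)/2 = 0.678 m/s
omega = (vR-vL)/L = -0.15 rad/s
linear velocity = 0.678 m/s


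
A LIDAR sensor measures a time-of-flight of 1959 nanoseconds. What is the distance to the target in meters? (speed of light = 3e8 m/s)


tof = 1959 ns = 1.959e-06 s
dist = c * tof / 2
= 3e8 * 1.959e-06 / 2
= 293.85 m


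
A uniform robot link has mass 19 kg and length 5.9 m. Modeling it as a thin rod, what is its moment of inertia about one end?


I = (1/3) * m * L^2
= (1/3) * 19 * 5.9^2
= 0.333333 * 19 * 34.81
= 220.4633 kg*m^2


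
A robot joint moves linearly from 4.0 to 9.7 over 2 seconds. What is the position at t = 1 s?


s = t/T = 1/2 = 0.5
p(t) = p0 + (pf-p0)*s
= 4.0 + (9.7 - 4.0) * 0.5
= 6.85


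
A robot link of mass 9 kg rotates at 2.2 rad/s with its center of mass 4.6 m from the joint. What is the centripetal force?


F = m * omega^2 * r
= 9 * 2.2^2 * 4.6
= 9 * 4.84 * 4.6
= 200.376 N


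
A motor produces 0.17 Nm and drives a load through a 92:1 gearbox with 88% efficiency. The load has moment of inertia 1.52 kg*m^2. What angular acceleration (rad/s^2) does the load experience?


tau_out = tau_motor * N * eta
= 0.17 * 92 * 0.88 = 13.7632 Nm
alpha = tau_out / I = 13.7632 / 1.52
= 9.0547 rad/s^2


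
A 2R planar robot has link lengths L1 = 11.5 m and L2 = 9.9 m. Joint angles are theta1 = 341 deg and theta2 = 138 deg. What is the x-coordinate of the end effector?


Convert angles to radians: theta1 = 5.9516, theta2 = 2.4086
x = L1*cos(theta1) + L2*cos(theta1+theta2)
x = 10.8735 + -4.7996
x = 6.0738


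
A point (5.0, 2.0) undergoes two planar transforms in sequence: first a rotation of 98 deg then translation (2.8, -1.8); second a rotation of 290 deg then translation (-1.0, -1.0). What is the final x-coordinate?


After transform 1:
x1 = cos(98)*5.0 - sin(98)*2.0 + 2.8 = 0.1236
y1 = sin(98)*5.0 + cos(98)*2.0 + -1.8 = 2.873
After transform 2:
x2 = cos(290)*0.1236 - sin(290)*2.873 + -1.0
= 1.742


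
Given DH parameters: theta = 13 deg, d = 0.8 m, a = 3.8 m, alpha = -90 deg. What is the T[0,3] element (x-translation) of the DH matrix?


T[0,3] = a * cos(theta)
= 3.8 * cos(13 deg)
= 3.8 * 0.9744
= 3.7026


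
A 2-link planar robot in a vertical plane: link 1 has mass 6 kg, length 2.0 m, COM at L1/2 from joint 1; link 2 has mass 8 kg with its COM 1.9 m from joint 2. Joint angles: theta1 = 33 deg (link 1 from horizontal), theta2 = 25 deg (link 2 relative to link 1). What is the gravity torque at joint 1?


Horizontal distance from joint 1 to link-1 COM:
  x_c1 = (L1/2)*cos(t1) = 1.0 * 0.8387 = 0.8387 m
Horizontal distance from joint 1 to link-2 COM:
  x_c2 = L1*cos(t1) + Lc2*cos(t1+t2)
       = 2.0*0.8387 + 1.9*0.5299 = 2.6842 m
tau1 = m1*g*x_c1 + m2*g*x_c2
     = 6*9.81*0.8387 + 8*9.81*2.6842
     = 49.3641 + 210.6551
     = 260.0192 Nm


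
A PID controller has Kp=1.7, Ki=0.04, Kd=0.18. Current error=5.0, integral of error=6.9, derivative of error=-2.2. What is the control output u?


u = Kp*e + Ki*int(e) + Kd*de/dt
= 1.7*5.0 + 0.04*6.9 + 0.18*(-2.2)
= 8.5 + 0.276 + -0.396
= 8.38


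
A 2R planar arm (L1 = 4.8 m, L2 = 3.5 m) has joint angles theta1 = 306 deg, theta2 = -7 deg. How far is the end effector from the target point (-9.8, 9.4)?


End effector via forward kinematics:
x = L1*cos(t1) + L2*cos(t1+t2) = 4.5182
y = L1*sin(t1) + L2*sin(t1+t2) = -6.9445
Distance to target:
d = sqrt((-9.8 - 4.5182)^2 + (9.4 - -6.9445)^2)
= sqrt(205.0109 + 267.1411)
= 21.7291 m


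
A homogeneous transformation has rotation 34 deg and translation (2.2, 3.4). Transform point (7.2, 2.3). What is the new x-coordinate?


x' = cos(theta)*px - sin(theta)*py + tx
= 0.829*7.2 - 0.5592*2.3 + 2.2
= 6.8829


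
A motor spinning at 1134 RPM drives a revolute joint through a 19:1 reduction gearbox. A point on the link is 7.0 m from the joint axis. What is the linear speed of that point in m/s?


omega_motor = 1134 * 2*pi/60 = 118.7522 rad/s
omega_joint = omega_motor / 19 = 6.2501 rad/s
v = omega_joint * r = 6.2501 * 7.0
= 43.7508 m/s


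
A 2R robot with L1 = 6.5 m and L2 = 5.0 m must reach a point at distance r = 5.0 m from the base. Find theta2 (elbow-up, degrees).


cos(theta2) = (r^2 - L1^2 - L2^2) / (2*L1*L2)
cos(theta2) = (25.0 - 42.25 - 25.0) / 65.0
cos(theta2) = -0.65
theta2 = 130.5416 degrees


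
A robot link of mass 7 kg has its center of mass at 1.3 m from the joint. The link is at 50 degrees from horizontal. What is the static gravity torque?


tau = m*g*L*cos(angle)
= 7 * 9.81 * 1.3 * cos(50 deg)
= 7 * 9.81 * 1.3 * 0.6428
= 57.3823 Nm


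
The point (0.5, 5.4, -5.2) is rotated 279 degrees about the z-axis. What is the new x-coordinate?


Rotation about z-axis: x' = x*cos(theta) - y*sin(theta)
= 0.5 * 0.1564 - 5.4 * -0.9877
= 5.4117


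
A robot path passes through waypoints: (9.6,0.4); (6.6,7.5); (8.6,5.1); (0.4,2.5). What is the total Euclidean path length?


Segment lengths:
  seg1 = sqrt((-3.0)^2 + (7.1)^2) = 7.7078
  seg2 = sqrt((2.0)^2 + (-2.4)^2) = 3.1241
  seg3 = sqrt((-8.2)^2 + (-2.6)^2) = 8.6023
Total = 19.4342


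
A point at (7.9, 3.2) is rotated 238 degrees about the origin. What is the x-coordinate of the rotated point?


x' = x*cos(theta) - y*sin(theta)
cos(238 deg) = -0.5299, sin(238 deg) = -0.848
x' = 7.9 * -0.5299 - 3.2 * -0.848
= -4.1864 - -2.7138
= -1.4726


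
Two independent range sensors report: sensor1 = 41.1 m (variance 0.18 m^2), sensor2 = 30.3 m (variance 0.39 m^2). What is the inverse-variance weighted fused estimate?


w1 = (1/var1) / (1/var1 + 1/var2)
   = 5.5556 / (5.5556 + 2.5641) = 0.6842
w2 = 1 - w1 = 0.3158
fused = w1*s1 + w2*s2 = 28.1211 + 9.5684
= 37.6895 m


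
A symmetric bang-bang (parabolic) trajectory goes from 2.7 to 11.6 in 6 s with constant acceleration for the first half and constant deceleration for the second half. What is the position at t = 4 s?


Symmetric rest-to-rest: each phase covers (pf-p0)/2 in time T/2. 0.5*a*(T/2)^2 = (pf-p0)/2 => a = 4*(pf-p0)/T^2
a = 4*(11.6-2.7)/6^2 = 0.9889
t = 4 is in the deceleration phase (t > T/2).
p = pf - 0.5*a*(T-t)^2 = 11.6 - 0.5*0.9889*2^2
= 9.6222


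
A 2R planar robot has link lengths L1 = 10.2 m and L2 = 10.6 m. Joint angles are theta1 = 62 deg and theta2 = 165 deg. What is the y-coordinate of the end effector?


Convert angles to radians: theta1 = 1.0821, theta2 = 2.8798
y = L1*sin(theta1) + L2*sin(theta1+theta2)
y = 9.0061 + -7.7523
y = 1.2537


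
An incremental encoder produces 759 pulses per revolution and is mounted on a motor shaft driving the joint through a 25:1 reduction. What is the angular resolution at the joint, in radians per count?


counts per rev = 759
effective counts at joint = 759 * 25 = 18975
resolution = 2*pi / 18975
= 3.3113e-04 rad/count


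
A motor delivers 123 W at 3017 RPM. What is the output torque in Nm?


omega = 3017 * 2*pi/60 = 315.9395 rad/s
tau = P / omega = 123 / 315.9395
= 0.3893 Nm


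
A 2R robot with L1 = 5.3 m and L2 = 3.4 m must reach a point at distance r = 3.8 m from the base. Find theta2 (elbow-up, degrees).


cos(theta2) = (r^2 - L1^2 - L2^2) / (2*L1*L2)
cos(theta2) = (14.44 - 28.09 - 11.56) / 36.04
cos(theta2) = -0.699501
theta2 = 134.3869 degrees


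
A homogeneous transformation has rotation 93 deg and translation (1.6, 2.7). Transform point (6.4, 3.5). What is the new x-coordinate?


x' = cos(theta)*px - sin(theta)*py + tx
= -0.0523*6.4 - 0.9986*3.5 + 1.6
= -2.2302


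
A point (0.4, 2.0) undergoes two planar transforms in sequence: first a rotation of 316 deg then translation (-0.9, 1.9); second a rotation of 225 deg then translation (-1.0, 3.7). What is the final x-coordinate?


After transform 1:
x1 = cos(316)*0.4 - sin(316)*2.0 + -0.9 = 0.7771
y1 = sin(316)*0.4 + cos(316)*2.0 + 1.9 = 3.0608
After transform 2:
x2 = cos(225)*0.7771 - sin(225)*3.0608 + -1.0
= 0.6149


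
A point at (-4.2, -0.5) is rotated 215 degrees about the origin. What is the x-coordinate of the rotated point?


x' = x*cos(theta) - y*sin(theta)
cos(215 deg) = -0.8192, sin(215 deg) = -0.5736
x' = -4.2 * -0.8192 - -0.5 * -0.5736
= 3.4404 - 0.2868
= 3.1537


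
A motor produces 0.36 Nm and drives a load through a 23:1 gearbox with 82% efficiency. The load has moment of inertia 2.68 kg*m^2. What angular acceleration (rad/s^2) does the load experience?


tau_out = tau_motor * N * eta
= 0.36 * 23 * 0.82 = 6.7896 Nm
alpha = tau_out / I = 6.7896 / 2.68
= 2.5334 rad/s^2


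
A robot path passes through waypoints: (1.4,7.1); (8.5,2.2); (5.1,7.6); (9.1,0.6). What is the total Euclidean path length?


Segment lengths:
  seg1 = sqrt((7.1)^2 + (-4.9)^2) = 8.6267
  seg2 = sqrt((-3.4)^2 + (5.4)^2) = 6.3812
  seg3 = sqrt((4.0)^2 + (-7.0)^2) = 8.0623
Total = 23.0702


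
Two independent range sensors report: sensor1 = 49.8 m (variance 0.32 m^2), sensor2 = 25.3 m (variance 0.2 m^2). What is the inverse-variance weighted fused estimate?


w1 = (1/var1) / (1/var1 + 1/var2)
   = 3.125 / (3.125 + 5.0) = 0.3846
w2 = 1 - w1 = 0.6154
fused = w1*s1 + w2*s2 = 19.1538 + 15.5692
= 34.7231 m


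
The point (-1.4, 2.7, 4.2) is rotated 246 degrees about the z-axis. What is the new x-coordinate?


Rotation about z-axis: x' = x*cos(theta) - y*sin(theta)
= -1.4 * -0.4067 - 2.7 * -0.9135
= 3.036


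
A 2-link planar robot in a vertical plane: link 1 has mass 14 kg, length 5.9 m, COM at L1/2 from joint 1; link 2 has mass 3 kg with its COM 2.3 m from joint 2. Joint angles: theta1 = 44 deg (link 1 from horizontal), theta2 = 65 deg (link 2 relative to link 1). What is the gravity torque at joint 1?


Horizontal distance from joint 1 to link-1 COM:
  x_c1 = (L1/2)*cos(t1) = 2.95 * 0.7193 = 2.1221 m
Horizontal distance from joint 1 to link-2 COM:
  x_c2 = L1*cos(t1) + Lc2*cos(t1+t2)
       = 5.9*0.7193 + 2.3*-0.3256 = 3.4953 m
tau1 = m1*g*x_c1 + m2*g*x_c2
     = 14*9.81*2.1221 + 3*9.81*3.4953
     = 291.4427 + 102.8666
     = 394.3093 Nm


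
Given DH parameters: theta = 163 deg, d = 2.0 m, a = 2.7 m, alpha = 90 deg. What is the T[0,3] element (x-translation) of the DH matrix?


T[0,3] = a * cos(theta)
= 2.7 * cos(163 deg)
= 2.7 * -0.9563
= -2.582


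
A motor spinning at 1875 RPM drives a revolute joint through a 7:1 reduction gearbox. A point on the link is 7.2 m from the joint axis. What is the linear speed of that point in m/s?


omega_motor = 1875 * 2*pi/60 = 196.3495 rad/s
omega_joint = omega_motor / 7 = 28.0499 rad/s
v = omega_joint * r = 28.0499 * 7.2
= 201.9595 m/s


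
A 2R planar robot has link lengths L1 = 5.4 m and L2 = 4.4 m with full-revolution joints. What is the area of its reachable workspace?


r_max = L1 + L2 = 9.8 m
r_min = |L1 - L2| = 1.0 m
Area = pi*(r_max^2 - r_min^2)
= pi*(96.04 - 1.0)
= pi * 95.04
= 298.577 m^2


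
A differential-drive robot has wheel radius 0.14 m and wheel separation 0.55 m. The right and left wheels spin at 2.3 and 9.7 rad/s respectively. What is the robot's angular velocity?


vR = r*wR = 0.14*2.3 = 0.322 m/s
vL = r*wL = 0.14*9.7 = 1.358 m/s
v = (vR+vL)/2 = 0.84 m/s
omega = (vR-vL)/L = -1.8836 rad/s
angular velocity = -1.8836 rad/s


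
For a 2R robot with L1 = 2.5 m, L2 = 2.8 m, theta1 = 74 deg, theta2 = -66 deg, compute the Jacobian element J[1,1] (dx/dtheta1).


J[1,1] = -L1*sin(t1) - L2*sin(t1+t2)
= -2.5*sin(74) - 2.8*sin(8)
= -2.7928


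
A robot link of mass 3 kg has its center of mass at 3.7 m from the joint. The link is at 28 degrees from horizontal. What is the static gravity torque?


tau = m*g*L*cos(angle)
= 3 * 9.81 * 3.7 * cos(28 deg)
= 3 * 9.81 * 3.7 * 0.8829
= 96.145 Nm


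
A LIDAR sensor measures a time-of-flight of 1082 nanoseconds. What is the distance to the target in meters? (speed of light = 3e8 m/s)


tof = 1082 ns = 1.082e-06 s
dist = c * tof / 2
= 3e8 * 1.082e-06 / 2
= 162.3 m


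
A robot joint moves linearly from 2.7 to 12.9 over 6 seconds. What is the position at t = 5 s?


s = t/T = 5/6 = 0.8333
p(t) = p0 + (pf-p0)*s
= 2.7 + (12.9 - 2.7) * 0.8333
= 11.2


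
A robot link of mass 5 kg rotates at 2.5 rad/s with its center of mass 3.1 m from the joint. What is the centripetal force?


F = m * omega^2 * r
= 5 * 2.5^2 * 3.1
= 5 * 6.25 * 3.1
= 96.875 N


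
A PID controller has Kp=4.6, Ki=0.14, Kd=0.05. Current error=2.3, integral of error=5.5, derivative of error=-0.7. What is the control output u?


u = Kp*e + Ki*int(e) + Kd*de/dt
= 4.6*2.3 + 0.14*5.5 + 0.05*(-0.7)
= 10.58 + 0.77 + -0.035
= 11.315


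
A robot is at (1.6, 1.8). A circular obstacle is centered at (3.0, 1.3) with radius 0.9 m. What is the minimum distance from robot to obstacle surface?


center_dist = sqrt((1.6-3.0)^2 + (1.8-1.3)^2)
= sqrt(1.96 + 0.25)
= 1.4866
min_dist = center_dist - radius = 1.4866 - 0.9 = 0.5866 m


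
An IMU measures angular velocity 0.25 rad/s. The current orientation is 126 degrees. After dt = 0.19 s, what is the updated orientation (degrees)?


delta_theta = w * dt = 0.25 * 0.19 = 0.0475 rad
= 2.7215 deg
theta_new = 126 + 2.7215 = 128.7215 deg


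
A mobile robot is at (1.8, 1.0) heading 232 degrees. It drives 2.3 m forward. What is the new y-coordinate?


y_new = y0 + d*sin(theta)
= 1.0 + 2.3*sin(232)
= 1.0 + -1.8124
= -0.8124


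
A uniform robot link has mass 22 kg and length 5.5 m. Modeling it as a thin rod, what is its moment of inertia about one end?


I = (1/3) * m * L^2
= (1/3) * 22 * 5.5^2
= 0.333333 * 22 * 30.25
= 221.8333 kg*m^2


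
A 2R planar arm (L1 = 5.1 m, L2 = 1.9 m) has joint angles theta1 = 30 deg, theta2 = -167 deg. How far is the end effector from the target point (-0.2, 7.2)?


End effector via forward kinematics:
x = L1*cos(t1) + L2*cos(t1+t2) = 3.0272
y = L1*sin(t1) + L2*sin(t1+t2) = 1.2542
Distance to target:
d = sqrt((-0.2 - 3.0272)^2 + (7.2 - 1.2542)^2)
= sqrt(10.4145 + 35.3525)
= 6.7651 m


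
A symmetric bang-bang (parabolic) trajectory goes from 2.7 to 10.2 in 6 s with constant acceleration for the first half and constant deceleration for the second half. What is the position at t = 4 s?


Symmetric rest-to-rest: each phase covers (pf-p0)/2 in time T/2. 0.5*a*(T/2)^2 = (pf-p0)/2 => a = 4*(pf-p0)/T^2
a = 4*(10.2-2.7)/6^2 = 0.8333
t = 4 is in the deceleration phase (t > T/2).
p = pf - 0.5*a*(T-t)^2 = 10.2 - 0.5*0.8333*2^2
= 8.5333


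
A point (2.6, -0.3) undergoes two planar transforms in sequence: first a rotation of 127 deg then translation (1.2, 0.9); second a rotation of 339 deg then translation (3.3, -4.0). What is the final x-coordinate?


After transform 1:
x1 = cos(127)*2.6 - sin(127)*-0.3 + 1.2 = -0.1251
y1 = sin(127)*2.6 + cos(127)*-0.3 + 0.9 = 3.157
After transform 2:
x2 = cos(339)*-0.1251 - sin(339)*3.157 + 3.3
= 4.3145


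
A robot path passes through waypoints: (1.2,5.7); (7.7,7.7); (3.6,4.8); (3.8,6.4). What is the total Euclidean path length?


Segment lengths:
  seg1 = sqrt((6.5)^2 + (2.0)^2) = 6.8007
  seg2 = sqrt((-4.1)^2 + (-2.9)^2) = 5.022
  seg3 = sqrt((0.2)^2 + (1.6)^2) = 1.6125
Total = 13.4351


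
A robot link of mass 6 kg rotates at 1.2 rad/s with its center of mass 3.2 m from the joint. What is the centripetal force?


F = m * omega^2 * r
= 6 * 1.2^2 * 3.2
= 6 * 1.44 * 3.2
= 27.648 N


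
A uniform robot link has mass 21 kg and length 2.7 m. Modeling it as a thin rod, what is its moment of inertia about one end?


I = (1/3) * m * L^2
= (1/3) * 21 * 2.7^2
= 0.333333 * 21 * 7.29
= 51.03 kg*m^2


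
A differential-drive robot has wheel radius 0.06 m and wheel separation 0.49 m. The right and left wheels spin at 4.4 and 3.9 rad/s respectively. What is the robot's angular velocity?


vR = r*wR = 0.06*4.4 = 0.264 m/s
vL = r*wL = 0.06*3.9 = 0.234 m/s
v = (vR+vL)/2 = 0.249 m/s
omega = (vR-vL)/L = 0.0612 rad/s
angular velocity = 0.0612 rad/s


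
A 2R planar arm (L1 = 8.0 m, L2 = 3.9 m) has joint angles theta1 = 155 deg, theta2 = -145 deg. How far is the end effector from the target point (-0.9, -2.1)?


End effector via forward kinematics:
x = L1*cos(t1) + L2*cos(t1+t2) = -3.4097
y = L1*sin(t1) + L2*sin(t1+t2) = 4.0582
Distance to target:
d = sqrt((-0.9 - -3.4097)^2 + (-2.1 - 4.0582)^2)
= sqrt(6.2987 + 37.9231)
= 6.6499 m


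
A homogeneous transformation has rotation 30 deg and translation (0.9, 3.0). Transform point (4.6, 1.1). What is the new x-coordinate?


x' = cos(theta)*px - sin(theta)*py + tx
= 0.866*4.6 - 0.5*1.1 + 0.9
= 4.3337


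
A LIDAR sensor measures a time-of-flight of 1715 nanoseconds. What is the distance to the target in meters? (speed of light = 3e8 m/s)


tof = 1715 ns = 1.715e-06 s
dist = c * tof / 2
= 3e8 * 1.715e-06 / 2
= 257.25 m


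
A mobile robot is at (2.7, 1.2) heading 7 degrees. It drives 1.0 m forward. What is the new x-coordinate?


x_new = x0 + d*cos(theta)
= 2.7 + 1.0*cos(7)
= 2.7 + 0.9925
= 3.6925


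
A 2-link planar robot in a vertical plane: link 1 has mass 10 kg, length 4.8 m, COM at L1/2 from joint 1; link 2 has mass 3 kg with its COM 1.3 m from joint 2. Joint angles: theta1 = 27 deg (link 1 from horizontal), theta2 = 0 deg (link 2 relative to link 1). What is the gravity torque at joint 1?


Horizontal distance from joint 1 to link-1 COM:
  x_c1 = (L1/2)*cos(t1) = 2.4 * 0.891 = 2.1384 m
Horizontal distance from joint 1 to link-2 COM:
  x_c2 = L1*cos(t1) + Lc2*cos(t1+t2)
       = 4.8*0.891 + 1.3*0.891 = 5.4351 m
tau1 = m1*g*x_c1 + m2*g*x_c2
     = 10*9.81*2.1384 + 3*9.81*5.4351
     = 209.7786 + 159.9562
     = 369.7347 Nm


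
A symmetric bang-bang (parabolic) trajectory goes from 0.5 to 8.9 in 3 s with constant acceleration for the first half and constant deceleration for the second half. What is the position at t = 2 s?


Symmetric rest-to-rest: each phase covers (pf-p0)/2 in time T/2. 0.5*a*(T/2)^2 = (pf-p0)/2 => a = 4*(pf-p0)/T^2
a = 4*(8.9-0.5)/3^2 = 3.7333
t = 2 is in the deceleration phase (t > T/2).
p = pf - 0.5*a*(T-t)^2 = 8.9 - 0.5*3.7333*1^2
= 7.0333


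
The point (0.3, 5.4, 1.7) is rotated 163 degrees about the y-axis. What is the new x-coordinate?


Rotation about y-axis: x' = x*cos(theta) + z*sin(theta)
= 0.3 * -0.9563 + 1.7 * 0.2924
= 0.2101


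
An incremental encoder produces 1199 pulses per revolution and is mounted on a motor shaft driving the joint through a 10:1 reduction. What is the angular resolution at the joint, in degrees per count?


counts per rev = 1199
effective counts at joint = 1199 * 10 = 11990
resolution = 360 / 11990
= 0.03 deg/count


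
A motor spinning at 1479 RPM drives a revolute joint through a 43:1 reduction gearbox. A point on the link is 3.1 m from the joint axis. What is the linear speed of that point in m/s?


omega_motor = 1479 * 2*pi/60 = 154.8805 rad/s
omega_joint = omega_motor / 43 = 3.6019 rad/s
v = omega_joint * r = 3.6019 * 3.1
= 11.1658 m/s


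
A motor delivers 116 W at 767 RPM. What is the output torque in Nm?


omega = 767 * 2*pi/60 = 80.3201 rad/s
tau = P / omega = 116 / 80.3201
= 1.4442 Nm


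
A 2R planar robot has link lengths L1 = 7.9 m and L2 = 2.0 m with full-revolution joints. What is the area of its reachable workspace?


r_max = L1 + L2 = 9.9 m
r_min = |L1 - L2| = 5.9 m
Area = pi*(r_max^2 - r_min^2)
= pi*(98.01 - 34.81)
= pi * 63.2
= 198.5487 m^2


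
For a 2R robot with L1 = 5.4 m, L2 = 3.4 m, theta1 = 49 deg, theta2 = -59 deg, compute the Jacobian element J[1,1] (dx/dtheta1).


J[1,1] = -L1*sin(t1) - L2*sin(t1+t2)
= -5.4*sin(49) - 3.4*sin(-10)
= -3.485


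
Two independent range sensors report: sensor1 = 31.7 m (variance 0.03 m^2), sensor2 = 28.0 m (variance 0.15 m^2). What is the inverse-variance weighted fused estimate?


w1 = (1/var1) / (1/var1 + 1/var2)
   = 33.3333 / (33.3333 + 6.6667) = 0.8333
w2 = 1 - w1 = 0.1667
fused = w1*s1 + w2*s2 = 26.4167 + 4.6667
= 31.0833 m


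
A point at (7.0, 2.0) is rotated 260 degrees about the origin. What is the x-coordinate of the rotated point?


x' = x*cos(theta) - y*sin(theta)
cos(260 deg) = -0.1736, sin(260 deg) = -0.9848
x' = 7.0 * -0.1736 - 2.0 * -0.9848
= -1.2155 - -1.9696
= 0.7541


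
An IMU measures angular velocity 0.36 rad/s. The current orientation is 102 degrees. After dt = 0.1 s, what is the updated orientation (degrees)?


delta_theta = w * dt = 0.36 * 0.1 = 0.036 rad
= 2.0626 deg
theta_new = 102 + 2.0626 = 104.0626 deg


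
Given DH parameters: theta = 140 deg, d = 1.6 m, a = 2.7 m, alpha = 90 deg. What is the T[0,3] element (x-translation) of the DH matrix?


T[0,3] = a * cos(theta)
= 2.7 * cos(140 deg)
= 2.7 * -0.766
= -2.0683


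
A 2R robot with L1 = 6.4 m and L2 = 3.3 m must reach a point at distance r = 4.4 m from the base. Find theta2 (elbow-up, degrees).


cos(theta2) = (r^2 - L1^2 - L2^2) / (2*L1*L2)
cos(theta2) = (19.36 - 40.96 - 10.89) / 42.24
cos(theta2) = -0.769176
theta2 = 140.28 degrees


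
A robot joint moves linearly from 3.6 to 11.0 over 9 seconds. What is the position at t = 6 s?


s = t/T = 6/9 = 0.6667
p(t) = p0 + (pf-p0)*s
= 3.6 + (11.0 - 3.6) * 0.6667
= 8.5333


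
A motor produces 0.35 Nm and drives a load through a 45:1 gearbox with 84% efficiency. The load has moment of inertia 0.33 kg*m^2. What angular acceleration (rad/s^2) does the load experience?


tau_out = tau_motor * N * eta
= 0.35 * 45 * 0.84 = 13.23 Nm
alpha = tau_out / I = 13.23 / 0.33
= 40.0909 rad/s^2


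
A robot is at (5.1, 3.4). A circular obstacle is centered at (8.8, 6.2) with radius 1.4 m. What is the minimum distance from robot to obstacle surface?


center_dist = sqrt((5.1-8.8)^2 + (3.4-6.2)^2)
= sqrt(13.69 + 7.84)
= 4.64
min_dist = center_dist - radius = 4.64 - 1.4 = 3.24 m


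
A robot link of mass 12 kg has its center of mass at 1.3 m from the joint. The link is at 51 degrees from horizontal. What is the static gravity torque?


tau = m*g*L*cos(angle)
= 12 * 9.81 * 1.3 * cos(51 deg)
= 12 * 9.81 * 1.3 * 0.6293
= 96.3087 Nm


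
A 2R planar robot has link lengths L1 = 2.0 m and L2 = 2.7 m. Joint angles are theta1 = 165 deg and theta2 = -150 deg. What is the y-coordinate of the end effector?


Convert angles to radians: theta1 = 2.8798, theta2 = -2.618
y = L1*sin(theta1) + L2*sin(theta1+theta2)
y = 0.5176 + 0.6988
y = 1.2164


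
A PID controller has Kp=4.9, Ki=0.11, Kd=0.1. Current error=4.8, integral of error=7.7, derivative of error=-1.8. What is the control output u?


u = Kp*e + Ki*int(e) + Kd*de/dt
= 4.9*4.8 + 0.11*7.7 + 0.1*(-1.8)
= 23.52 + 0.847 + -0.18
= 24.187


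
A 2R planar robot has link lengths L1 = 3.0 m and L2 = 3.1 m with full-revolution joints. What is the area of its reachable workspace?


r_max = L1 + L2 = 6.1 m
r_min = |L1 - L2| = 0.1 m
Area = pi*(r_max^2 - r_min^2)
= pi*(37.21 - 0.01)
= pi * 37.2
= 116.8672 m^2


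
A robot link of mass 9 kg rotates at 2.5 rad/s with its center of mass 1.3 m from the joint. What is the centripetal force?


F = m * omega^2 * r
= 9 * 2.5^2 * 1.3
= 9 * 6.25 * 1.3
= 73.125 N


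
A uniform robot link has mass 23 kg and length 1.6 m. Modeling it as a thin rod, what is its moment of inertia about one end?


I = (1/3) * m * L^2
= (1/3) * 23 * 1.6^2
= 0.333333 * 23 * 2.56
= 19.6267 kg*m^2


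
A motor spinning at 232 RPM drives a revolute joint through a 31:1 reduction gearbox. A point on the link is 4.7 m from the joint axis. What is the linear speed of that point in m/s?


omega_motor = 232 * 2*pi/60 = 24.295 rad/s
omega_joint = omega_motor / 31 = 0.7837 rad/s
v = omega_joint * r = 0.7837 * 4.7
= 3.6834 m/s


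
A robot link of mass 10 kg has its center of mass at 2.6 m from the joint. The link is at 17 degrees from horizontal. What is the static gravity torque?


tau = m*g*L*cos(angle)
= 10 * 9.81 * 2.6 * cos(17 deg)
= 10 * 9.81 * 2.6 * 0.9563
= 243.9151 Nm


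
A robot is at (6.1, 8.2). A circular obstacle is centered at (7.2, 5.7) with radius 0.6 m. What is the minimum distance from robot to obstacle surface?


center_dist = sqrt((6.1-7.2)^2 + (8.2-5.7)^2)
= sqrt(1.21 + 6.25)
= 2.7313
min_dist = center_dist - radius = 2.7313 - 0.6 = 2.1313 m


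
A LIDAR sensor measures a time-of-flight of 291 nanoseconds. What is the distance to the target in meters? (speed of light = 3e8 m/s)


tof = 291 ns = 2.91e-07 s
dist = c * tof / 2
= 3e8 * 2.91e-07 / 2
= 43.65 m


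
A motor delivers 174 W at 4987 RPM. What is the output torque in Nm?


omega = 4987 * 2*pi/60 = 522.2374 rad/s
tau = P / omega = 174 / 522.2374
= 0.3332 Nm


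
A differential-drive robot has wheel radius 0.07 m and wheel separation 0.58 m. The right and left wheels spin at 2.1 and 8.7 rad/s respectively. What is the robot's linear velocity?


vR = r*wR = 0.07*2.1 = 0.147 m/s
vL = r*wL = 0.07*8.7 = 0.609 m/s
v = (vR+vL)/2 = 0.378 m/s
omega = (vR-vL)/L = -0.7966 rad/s
linear velocity = 0.378 m/s


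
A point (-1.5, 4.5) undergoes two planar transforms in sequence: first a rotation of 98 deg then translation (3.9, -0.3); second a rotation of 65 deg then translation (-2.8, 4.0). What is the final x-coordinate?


After transform 1:
x1 = cos(98)*-1.5 - sin(98)*4.5 + 3.9 = -0.3474
y1 = sin(98)*-1.5 + cos(98)*4.5 + -0.3 = -2.4117
After transform 2:
x2 = cos(65)*-0.3474 - sin(65)*-2.4117 + -2.8
= -0.7611


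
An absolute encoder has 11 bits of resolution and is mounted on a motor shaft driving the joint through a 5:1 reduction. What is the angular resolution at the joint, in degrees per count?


counts = 2^11 = 2048
effective counts at joint = 2048 * 5 = 10240
resolution = 360 / 10240
= 0.0352 deg/count


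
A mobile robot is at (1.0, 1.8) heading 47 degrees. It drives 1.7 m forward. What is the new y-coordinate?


y_new = y0 + d*sin(theta)
= 1.8 + 1.7*sin(47)
= 1.8 + 1.2433
= 3.0433


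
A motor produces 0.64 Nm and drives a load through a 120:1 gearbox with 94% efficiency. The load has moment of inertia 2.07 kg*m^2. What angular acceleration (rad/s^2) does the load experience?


tau_out = tau_motor * N * eta
= 0.64 * 120 * 0.94 = 72.192 Nm
alpha = tau_out / I = 72.192 / 2.07
= 34.8754 rad/s^2


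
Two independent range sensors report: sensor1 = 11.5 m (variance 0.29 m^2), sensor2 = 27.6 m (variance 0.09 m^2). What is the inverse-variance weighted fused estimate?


w1 = (1/var1) / (1/var1 + 1/var2)
   = 3.4483 / (3.4483 + 11.1111) = 0.2368
w2 = 1 - w1 = 0.7632
fused = w1*s1 + w2*s2 = 2.7237 + 21.0632
= 23.7868 m


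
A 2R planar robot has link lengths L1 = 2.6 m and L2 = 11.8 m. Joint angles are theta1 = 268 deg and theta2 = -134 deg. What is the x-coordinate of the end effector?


Convert angles to radians: theta1 = 4.6775, theta2 = -2.3387
x = L1*cos(theta1) + L2*cos(theta1+theta2)
x = -0.0907 + -8.197
x = -8.2877


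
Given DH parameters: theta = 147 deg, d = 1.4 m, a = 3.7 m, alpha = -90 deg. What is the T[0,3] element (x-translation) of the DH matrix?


T[0,3] = a * cos(theta)
= 3.7 * cos(147 deg)
= 3.7 * -0.8387
= -3.1031


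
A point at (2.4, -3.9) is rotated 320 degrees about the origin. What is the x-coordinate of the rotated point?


x' = x*cos(theta) - y*sin(theta)
cos(320 deg) = 0.766, sin(320 deg) = -0.6428
x' = 2.4 * 0.766 - -3.9 * -0.6428
= 1.8385 - 2.5069
= -0.6684


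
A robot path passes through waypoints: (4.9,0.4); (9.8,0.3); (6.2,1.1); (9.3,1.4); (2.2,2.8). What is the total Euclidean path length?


Segment lengths:
  seg1 = sqrt((4.9)^2 + (-0.1)^2) = 4.901
  seg2 = sqrt((-3.6)^2 + (0.8)^2) = 3.6878
  seg3 = sqrt((3.1)^2 + (0.3)^2) = 3.1145
  seg4 = sqrt((-7.1)^2 + (1.4)^2) = 7.2367
Total = 18.94


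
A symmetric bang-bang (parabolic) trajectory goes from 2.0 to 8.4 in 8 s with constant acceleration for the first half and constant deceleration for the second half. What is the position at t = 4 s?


Symmetric rest-to-rest: each phase covers (pf-p0)/2 in time T/2. 0.5*a*(T/2)^2 = (pf-p0)/2 => a = 4*(pf-p0)/T^2
a = 4*(8.4-2.0)/8^2 = 0.4
t = 4 is in the acceleration phase (t <= T/2).
p = p0 + 0.5*a*t^2 = 2.0 + 0.5*0.4*4^2
= 5.2


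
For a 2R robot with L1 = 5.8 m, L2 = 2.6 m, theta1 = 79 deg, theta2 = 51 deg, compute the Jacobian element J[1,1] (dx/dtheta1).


J[1,1] = -L1*sin(t1) - L2*sin(t1+t2)
= -5.8*sin(79) - 2.6*sin(130)
= -7.6852


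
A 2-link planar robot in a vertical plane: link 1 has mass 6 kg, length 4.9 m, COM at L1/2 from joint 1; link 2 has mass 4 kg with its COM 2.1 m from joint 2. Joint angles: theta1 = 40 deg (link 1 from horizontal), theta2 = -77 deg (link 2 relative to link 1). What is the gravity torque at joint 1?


Horizontal distance from joint 1 to link-1 COM:
  x_c1 = (L1/2)*cos(t1) = 2.45 * 0.766 = 1.8768 m
Horizontal distance from joint 1 to link-2 COM:
  x_c2 = L1*cos(t1) + Lc2*cos(t1+t2)
       = 4.9*0.766 + 2.1*0.7986 = 5.4308 m
tau1 = m1*g*x_c1 + m2*g*x_c2
     = 6*9.81*1.8768 + 4*9.81*5.4308
     = 110.469 + 213.1027
     = 323.5717 Nm


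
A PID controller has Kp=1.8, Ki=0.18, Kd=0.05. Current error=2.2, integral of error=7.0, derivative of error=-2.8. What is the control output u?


u = Kp*e + Ki*int(e) + Kd*de/dt
= 1.8*2.2 + 0.18*7.0 + 0.05*(-2.8)
= 3.96 + 1.26 + -0.14
= 5.08


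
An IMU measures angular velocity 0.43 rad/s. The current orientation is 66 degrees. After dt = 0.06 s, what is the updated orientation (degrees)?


delta_theta = w * dt = 0.43 * 0.06 = 0.0258 rad
= 1.4782 deg
theta_new = 66 + 1.4782 = 67.4782 deg


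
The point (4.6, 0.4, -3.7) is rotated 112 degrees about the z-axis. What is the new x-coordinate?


Rotation about z-axis: x' = x*cos(theta) - y*sin(theta)
= 4.6 * -0.3746 - 0.4 * 0.9272
= -2.0941


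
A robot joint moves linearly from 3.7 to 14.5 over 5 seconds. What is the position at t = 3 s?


s = t/T = 3/5 = 0.6
p(t) = p0 + (pf-p0)*s
= 3.7 + (14.5 - 3.7) * 0.6
= 10.18


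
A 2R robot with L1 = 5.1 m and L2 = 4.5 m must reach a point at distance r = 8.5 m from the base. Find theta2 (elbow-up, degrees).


cos(theta2) = (r^2 - L1^2 - L2^2) / (2*L1*L2)
cos(theta2) = (72.25 - 26.01 - 20.25) / 45.9
cos(theta2) = 0.566231
theta2 = 55.5122 degrees


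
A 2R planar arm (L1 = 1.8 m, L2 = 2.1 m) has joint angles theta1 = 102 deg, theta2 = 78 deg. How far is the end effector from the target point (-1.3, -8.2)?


End effector via forward kinematics:
x = L1*cos(t1) + L2*cos(t1+t2) = -2.4742
y = L1*sin(t1) + L2*sin(t1+t2) = 1.7607
Distance to target:
d = sqrt((-1.3 - -2.4742)^2 + (-8.2 - 1.7607)^2)
= sqrt(1.3788 + 99.2149)
= 10.0296 m


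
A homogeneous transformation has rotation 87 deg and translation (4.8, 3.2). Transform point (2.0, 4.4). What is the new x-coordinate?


x' = cos(theta)*px - sin(theta)*py + tx
= 0.0523*2.0 - 0.9986*4.4 + 4.8
= 0.5107


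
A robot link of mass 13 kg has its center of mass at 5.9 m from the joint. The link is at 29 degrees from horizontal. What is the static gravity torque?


tau = m*g*L*cos(angle)
= 13 * 9.81 * 5.9 * cos(29 deg)
= 13 * 9.81 * 5.9 * 0.8746
= 658.0875 Nm


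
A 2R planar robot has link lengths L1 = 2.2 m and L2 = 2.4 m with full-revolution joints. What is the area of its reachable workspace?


r_max = L1 + L2 = 4.6 m
r_min = |L1 - L2| = 0.2 m
Area = pi*(r_max^2 - r_min^2)
= pi*(21.16 - 0.04)
= pi * 21.12
= 66.3504 m^2


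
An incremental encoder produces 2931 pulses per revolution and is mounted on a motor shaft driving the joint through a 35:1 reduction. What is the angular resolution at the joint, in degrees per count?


counts per rev = 2931
effective counts at joint = 2931 * 35 = 102585
resolution = 360 / 102585
= 0.0035 deg/count


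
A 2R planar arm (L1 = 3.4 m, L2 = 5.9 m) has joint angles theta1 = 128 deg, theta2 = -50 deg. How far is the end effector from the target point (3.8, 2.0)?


End effector via forward kinematics:
x = L1*cos(t1) + L2*cos(t1+t2) = -0.8666
y = L1*sin(t1) + L2*sin(t1+t2) = 8.4503
Distance to target:
d = sqrt((3.8 - -0.8666)^2 + (2.0 - 8.4503)^2)
= sqrt(21.7769 + 41.6065)
= 7.9614 m


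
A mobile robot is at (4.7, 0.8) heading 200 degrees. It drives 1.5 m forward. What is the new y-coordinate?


y_new = y0 + d*sin(theta)
= 0.8 + 1.5*sin(200)
= 0.8 + -0.513
= 0.287
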